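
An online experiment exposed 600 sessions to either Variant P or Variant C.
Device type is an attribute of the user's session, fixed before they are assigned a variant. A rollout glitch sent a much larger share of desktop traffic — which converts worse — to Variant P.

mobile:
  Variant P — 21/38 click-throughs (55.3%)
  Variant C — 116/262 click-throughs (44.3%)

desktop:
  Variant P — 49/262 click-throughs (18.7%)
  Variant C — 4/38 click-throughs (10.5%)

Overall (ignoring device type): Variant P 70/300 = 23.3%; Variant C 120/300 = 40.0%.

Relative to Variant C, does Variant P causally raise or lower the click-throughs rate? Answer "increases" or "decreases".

Variant P is higher inside every device type stratum but Variant C is higher in aggregate. Whether to stratify depends on how device type relates to the variant.
Device type is set before the variant has any effect — it is not caused by the variant — and it independently drives the outcome. That makes it a confounder, so the causal comparison is within device type levels.
Within each level — mobile: 55.3% vs 44.3%; desktop: 18.7% vs 10.5% — Variant P is higher every time.

increases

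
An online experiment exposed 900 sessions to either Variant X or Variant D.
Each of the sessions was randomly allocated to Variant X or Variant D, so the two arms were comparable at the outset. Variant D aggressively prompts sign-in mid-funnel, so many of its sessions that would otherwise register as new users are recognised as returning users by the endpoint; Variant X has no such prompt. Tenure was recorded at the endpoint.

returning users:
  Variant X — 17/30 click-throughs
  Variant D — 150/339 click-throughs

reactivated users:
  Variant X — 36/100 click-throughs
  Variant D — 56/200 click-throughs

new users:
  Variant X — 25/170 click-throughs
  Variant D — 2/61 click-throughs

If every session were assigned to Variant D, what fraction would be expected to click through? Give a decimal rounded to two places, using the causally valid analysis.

0.35

The user tenure-specific comparison favours Variant X throughout, but the pooled figures favour Variant D. The question is whether to condition on user tenure.
User tenure lies on the pathway variant → user tenure → outcome, so adjusting for it blocks the indirect effect. For the total causal effect of variant, use the unadjusted pooled rates.
So P(outcome | do(Variant D)) is just the pooled rate for Variant D: 208/600 = 0.347.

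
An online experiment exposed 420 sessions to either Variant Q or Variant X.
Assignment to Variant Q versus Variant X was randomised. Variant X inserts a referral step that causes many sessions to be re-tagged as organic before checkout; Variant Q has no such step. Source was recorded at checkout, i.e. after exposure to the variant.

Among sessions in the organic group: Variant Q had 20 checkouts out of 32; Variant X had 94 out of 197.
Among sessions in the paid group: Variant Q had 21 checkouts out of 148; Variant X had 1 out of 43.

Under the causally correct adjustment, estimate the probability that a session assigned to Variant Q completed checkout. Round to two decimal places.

0.23

Within every traffic source level Variant Q has the higher rate, yet pooled Variant X does — Simpson's reversal.
Traffic source lies on the pathway variant → traffic source → outcome, so adjusting for it blocks the indirect effect. For the total causal effect of variant, use the unadjusted pooled rates.
So P(outcome | do(Variant Q)) is just the pooled rate for Variant Q: 41/180 = 0.228.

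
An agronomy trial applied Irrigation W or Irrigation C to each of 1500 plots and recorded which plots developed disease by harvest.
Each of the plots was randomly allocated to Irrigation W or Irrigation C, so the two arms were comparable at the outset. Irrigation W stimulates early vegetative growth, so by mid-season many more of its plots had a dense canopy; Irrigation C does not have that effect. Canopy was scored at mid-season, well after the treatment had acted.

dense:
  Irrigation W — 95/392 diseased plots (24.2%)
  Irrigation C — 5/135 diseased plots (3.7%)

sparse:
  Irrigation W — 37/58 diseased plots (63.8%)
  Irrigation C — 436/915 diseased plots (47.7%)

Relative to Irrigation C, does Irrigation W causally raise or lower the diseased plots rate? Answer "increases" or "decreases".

decreases

Mid-season canopy here is a post-treatment variable shaped by the irrigation; conditioning on it would introduce bias rather than remove it. The overall comparison is the causal one.
Pooled: Irrigation W 29.3% vs Irrigation C 42.0%; Irrigation W is lower overall.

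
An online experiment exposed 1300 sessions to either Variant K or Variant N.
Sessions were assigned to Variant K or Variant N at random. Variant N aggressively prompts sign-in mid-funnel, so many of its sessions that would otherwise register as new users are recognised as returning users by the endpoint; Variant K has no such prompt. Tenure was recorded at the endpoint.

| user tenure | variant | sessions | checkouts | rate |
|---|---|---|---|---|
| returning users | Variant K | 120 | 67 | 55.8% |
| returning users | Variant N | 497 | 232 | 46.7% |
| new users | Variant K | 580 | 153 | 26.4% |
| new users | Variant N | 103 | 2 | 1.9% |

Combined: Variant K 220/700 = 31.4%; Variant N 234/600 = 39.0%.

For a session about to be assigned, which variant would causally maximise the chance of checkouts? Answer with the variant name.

Variant N

The distribution of user tenure is itself part of what the variant does — it is an intermediate outcome. Holding it fixed would remove that part of the effect; the total effect is the pooled difference.
Pooled: Variant K 31.4% vs Variant N 39.0%; Variant N is higher overall.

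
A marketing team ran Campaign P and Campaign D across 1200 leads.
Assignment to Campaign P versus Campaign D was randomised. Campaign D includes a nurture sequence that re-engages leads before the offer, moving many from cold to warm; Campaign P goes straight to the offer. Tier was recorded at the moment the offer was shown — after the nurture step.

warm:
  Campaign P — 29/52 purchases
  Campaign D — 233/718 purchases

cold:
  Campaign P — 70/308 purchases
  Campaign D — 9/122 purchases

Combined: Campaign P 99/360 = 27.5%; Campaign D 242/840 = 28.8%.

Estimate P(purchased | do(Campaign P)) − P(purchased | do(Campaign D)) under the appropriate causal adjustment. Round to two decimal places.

Engagement tier is downstream of the campaign. One should not condition on a consequence of treatment, so the overall rates are the right comparison.
The causal difference is the pooled difference: 0.275 − 0.288 = -0.013.

-0.01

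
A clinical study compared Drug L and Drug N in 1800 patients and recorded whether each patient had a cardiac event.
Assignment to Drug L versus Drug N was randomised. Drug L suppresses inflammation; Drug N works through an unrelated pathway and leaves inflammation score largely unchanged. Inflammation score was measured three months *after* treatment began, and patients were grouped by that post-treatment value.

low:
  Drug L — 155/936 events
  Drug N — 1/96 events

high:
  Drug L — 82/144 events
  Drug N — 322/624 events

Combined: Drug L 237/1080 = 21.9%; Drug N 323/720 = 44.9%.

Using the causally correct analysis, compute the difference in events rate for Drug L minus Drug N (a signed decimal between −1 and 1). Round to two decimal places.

-0.23

Within every inflammation score level Drug N has the lower rate, yet pooled Drug L does — Simpson's reversal.
The distribution of inflammation score is itself part of what the drug does — it is an intermediate outcome. Holding it fixed would remove that part of the effect; the total effect is the pooled difference.
The causal difference is the pooled difference: 0.219 − 0.449 = -0.229.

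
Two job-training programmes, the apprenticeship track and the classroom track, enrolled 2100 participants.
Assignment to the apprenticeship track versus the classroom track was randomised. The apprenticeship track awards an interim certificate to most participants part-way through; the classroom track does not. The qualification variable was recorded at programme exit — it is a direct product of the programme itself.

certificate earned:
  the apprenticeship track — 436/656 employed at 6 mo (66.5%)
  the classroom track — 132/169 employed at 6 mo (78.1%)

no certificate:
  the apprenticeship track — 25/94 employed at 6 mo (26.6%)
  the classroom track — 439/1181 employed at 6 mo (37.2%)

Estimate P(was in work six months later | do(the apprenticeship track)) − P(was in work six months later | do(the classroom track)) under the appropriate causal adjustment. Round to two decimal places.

Within every qualification attained during the programme level the classroom track has the higher rate, yet pooled the apprenticeship track does — Simpson's reversal.
Stratifying would compare programmes among participants the programmes themselves sorted into qualification attained during the programme groups — a form of selection on an intermediate. The unconditioned pooled rates give the total causal effect.
The causal difference is the pooled difference: 0.615 − 0.423 = +0.192.

+0.19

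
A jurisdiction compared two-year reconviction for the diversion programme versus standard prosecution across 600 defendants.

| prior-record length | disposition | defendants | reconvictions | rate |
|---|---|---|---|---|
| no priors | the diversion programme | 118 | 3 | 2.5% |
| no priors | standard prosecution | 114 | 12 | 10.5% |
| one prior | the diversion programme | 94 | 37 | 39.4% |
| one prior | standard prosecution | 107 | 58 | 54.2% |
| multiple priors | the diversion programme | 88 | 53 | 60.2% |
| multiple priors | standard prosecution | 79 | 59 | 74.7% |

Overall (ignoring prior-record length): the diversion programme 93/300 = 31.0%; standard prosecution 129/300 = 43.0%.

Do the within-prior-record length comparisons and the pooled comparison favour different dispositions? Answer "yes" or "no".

no

Within each prior-record length level (no priors 2.5% vs 10.5%; one prior 39.4% vs 54.2%; multiple priors 60.2% vs 74.7%), the diversion programme has the lower rate every time. Pooled: 31.0% vs 43.0% — the diversion programme has the lower rate overall. They agree.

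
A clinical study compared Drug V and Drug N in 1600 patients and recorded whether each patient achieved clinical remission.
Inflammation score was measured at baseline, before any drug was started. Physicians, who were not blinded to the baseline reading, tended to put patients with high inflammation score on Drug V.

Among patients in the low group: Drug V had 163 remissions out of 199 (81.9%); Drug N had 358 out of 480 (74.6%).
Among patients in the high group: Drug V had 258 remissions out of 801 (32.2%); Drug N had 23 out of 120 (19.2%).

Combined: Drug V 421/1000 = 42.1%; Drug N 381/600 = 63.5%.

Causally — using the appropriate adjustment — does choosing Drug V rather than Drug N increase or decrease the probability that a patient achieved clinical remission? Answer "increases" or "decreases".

Drug V is higher inside every inflammation score stratum but Drug N is higher in aggregate. Whether to stratify depends on how inflammation score relates to the drug.
Nothing the drug does changes inflammation score; the imbalance is an allocation artefact. With inflammation score also predicting the outcome, the pooled figure is confounded, and the within-stratum comparison is the causal one.
Within each level — low: 81.9% vs 74.6%; high: 32.2% vs 19.2% — Drug V is higher every time.

increases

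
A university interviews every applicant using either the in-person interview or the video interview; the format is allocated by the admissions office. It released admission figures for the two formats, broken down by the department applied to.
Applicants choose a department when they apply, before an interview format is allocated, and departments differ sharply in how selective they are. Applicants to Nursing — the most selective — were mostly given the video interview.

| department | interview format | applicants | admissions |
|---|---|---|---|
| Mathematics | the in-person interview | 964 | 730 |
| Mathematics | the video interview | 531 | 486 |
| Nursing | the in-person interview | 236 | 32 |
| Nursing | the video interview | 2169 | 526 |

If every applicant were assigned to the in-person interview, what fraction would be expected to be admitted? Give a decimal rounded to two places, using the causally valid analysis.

Department is set before the interview format has any effect — it is not caused by the interview format — and it independently drives the outcome. That makes it a confounder, so the causal comparison is within department levels.
Standardising the in-person interview to the population department mix: 0.383·730/964 + 0.617·32/236 = 0.374.

0.37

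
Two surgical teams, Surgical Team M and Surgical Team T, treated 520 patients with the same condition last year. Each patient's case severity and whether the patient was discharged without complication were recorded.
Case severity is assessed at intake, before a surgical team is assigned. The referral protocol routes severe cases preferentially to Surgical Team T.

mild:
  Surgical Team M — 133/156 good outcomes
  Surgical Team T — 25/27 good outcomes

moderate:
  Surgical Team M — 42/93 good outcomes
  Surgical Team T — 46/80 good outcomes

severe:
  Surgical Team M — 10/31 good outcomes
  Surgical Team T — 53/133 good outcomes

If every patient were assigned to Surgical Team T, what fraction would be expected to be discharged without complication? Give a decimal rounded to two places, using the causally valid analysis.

0.64

Case severity is set before the surgical team has any effect — it is not caused by the surgical team — and it independently drives the outcome. That makes it a confounder, so the causal comparison is within case severity levels.
Standardising Surgical Team T to the population case severity mix: 0.352·25/27 + 0.333·46/80 + 0.315·53/133 = 0.643.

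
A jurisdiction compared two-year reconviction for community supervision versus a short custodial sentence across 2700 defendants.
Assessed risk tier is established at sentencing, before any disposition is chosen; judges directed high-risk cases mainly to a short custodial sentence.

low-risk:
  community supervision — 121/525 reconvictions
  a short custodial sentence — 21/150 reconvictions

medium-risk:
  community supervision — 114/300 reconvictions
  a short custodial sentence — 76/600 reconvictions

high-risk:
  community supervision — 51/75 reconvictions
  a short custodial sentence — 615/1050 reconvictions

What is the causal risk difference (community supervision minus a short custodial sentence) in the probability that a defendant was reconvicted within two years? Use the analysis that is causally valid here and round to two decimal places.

Assessed risk tier is set before the disposition has any effect — it is not caused by the disposition — and it independently drives the outcome. That makes it a confounder, so the causal comparison is within assessed risk tier levels.
Adjusting over the population distribution of assessed risk tier: 0.250·(0.230−0.140) + 0.333·(0.380−0.127) + 0.417·(0.680−0.586) = +0.146.

+0.15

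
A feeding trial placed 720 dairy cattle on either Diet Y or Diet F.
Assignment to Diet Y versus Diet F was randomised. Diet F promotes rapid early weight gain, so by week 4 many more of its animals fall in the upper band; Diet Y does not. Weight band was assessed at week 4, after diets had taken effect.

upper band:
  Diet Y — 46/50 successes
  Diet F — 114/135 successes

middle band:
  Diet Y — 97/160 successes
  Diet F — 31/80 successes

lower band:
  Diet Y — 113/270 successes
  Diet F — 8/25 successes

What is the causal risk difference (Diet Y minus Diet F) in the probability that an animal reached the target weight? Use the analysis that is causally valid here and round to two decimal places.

-0.10

The stratified and pooled comparisons disagree (Diet Y wins within each week-4 weight band; Diet F wins overall), so the answer turns on the causal role of week-4 weight band.
Week-4 weight band here is a post-treatment variable shaped by the diet; conditioning on it would introduce bias rather than remove it. The overall comparison is the causal one.
The causal difference is the pooled difference: 0.533 − 0.637 = -0.104.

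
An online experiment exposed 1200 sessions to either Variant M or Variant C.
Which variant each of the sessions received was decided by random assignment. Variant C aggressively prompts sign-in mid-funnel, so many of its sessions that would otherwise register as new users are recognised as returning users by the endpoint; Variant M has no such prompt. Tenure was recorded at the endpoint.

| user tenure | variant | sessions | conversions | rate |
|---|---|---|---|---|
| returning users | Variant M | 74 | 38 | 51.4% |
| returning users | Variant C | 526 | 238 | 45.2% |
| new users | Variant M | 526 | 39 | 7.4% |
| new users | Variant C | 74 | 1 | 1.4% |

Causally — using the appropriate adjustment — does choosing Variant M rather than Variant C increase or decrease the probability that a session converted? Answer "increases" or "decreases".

The user tenure-specific comparison favours Variant M throughout, but the pooled figures favour Variant C. The question is whether to condition on user tenure.
User tenure is recorded after the variant and is itself shifted by it — it sits on the causal path from variant to outcome. Conditioning on a mediator would strip out part of the effect we want; the pooled comparison gives the total causal effect.
Pooled: Variant M 12.8% vs Variant C 39.8%; Variant C is higher overall.

decreases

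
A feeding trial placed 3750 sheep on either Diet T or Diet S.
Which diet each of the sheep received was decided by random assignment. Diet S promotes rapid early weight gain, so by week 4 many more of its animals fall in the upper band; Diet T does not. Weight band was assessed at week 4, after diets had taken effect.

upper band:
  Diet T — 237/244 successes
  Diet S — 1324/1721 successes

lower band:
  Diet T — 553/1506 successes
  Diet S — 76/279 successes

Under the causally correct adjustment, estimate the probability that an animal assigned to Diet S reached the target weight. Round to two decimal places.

Stratifying would compare diets among sheep the diets themselves sorted into week-4 weight band groups — a form of selection on an intermediate. The unconditioned pooled rates give the total causal effect.
So P(outcome | do(Diet S)) is just the pooled rate for Diet S: 1400/2000 = 0.700.

0.70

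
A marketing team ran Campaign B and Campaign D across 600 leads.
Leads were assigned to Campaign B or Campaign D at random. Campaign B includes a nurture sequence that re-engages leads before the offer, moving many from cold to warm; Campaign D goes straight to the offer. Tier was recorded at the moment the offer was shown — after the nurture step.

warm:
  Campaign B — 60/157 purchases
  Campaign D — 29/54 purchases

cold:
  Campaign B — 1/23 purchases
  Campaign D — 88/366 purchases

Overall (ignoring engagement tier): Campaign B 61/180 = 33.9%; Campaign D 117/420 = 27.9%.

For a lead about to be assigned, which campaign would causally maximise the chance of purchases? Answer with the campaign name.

Engagement tier here is a post-treatment variable shaped by the campaign; conditioning on it would introduce bias rather than remove it. The overall comparison is the causal one.
Pooled: Campaign B 33.9% vs Campaign D 27.9%; Campaign B is higher overall.

Campaign B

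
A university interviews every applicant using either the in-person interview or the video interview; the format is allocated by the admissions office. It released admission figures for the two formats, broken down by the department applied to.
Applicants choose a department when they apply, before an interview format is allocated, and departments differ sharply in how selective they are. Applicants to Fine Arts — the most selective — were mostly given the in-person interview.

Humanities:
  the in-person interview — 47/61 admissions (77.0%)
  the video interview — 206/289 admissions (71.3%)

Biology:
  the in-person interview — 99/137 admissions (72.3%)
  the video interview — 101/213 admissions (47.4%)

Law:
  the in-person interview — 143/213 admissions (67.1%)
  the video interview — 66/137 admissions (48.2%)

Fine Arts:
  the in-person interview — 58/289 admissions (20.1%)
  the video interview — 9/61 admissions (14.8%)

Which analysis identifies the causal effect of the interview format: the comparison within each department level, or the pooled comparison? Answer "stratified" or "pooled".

stratified

Within every department level the in-person interview has the higher rate, yet pooled the video interview does — Simpson's reversal.
Department is set before the interview format has any effect — it is not caused by the interview format — and it independently drives the outcome. That makes it a confounder, so the causal comparison is within department levels.
Within each level — Humanities: 77.0% vs 71.3%; Biology: 72.3% vs 47.4%; Law: 67.1% vs 48.2%; Fine Arts: 20.1% vs 14.8% — the in-person interview is higher every time.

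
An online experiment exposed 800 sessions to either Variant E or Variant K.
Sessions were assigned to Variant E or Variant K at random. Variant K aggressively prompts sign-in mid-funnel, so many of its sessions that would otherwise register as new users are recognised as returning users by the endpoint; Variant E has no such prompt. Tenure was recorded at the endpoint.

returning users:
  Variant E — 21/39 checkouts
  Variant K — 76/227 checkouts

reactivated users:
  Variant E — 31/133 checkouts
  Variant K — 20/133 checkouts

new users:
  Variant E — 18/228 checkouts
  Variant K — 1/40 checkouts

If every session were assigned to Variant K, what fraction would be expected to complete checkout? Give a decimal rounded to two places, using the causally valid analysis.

The stratified and pooled comparisons disagree (Variant E wins within each user tenure; Variant K wins overall), so the answer turns on the causal role of user tenure.
User tenure here is a post-treatment variable shaped by the variant; conditioning on it would introduce bias rather than remove it. The overall comparison is the causal one.
So P(outcome | do(Variant K)) is just the pooled rate for Variant K: 97/400 = 0.242.

0.24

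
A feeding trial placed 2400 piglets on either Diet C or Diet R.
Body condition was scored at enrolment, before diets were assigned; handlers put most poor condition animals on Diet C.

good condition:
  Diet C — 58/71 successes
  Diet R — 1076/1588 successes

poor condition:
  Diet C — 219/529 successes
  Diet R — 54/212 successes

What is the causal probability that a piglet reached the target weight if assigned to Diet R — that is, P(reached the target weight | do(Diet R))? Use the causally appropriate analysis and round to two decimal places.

0.55

Starting body condition differs across diets for reasons unrelated to any effect of the diet itself, and it separately predicts the outcome — a classic confounder. We must compare within starting body condition levels.
Standardising Diet R to the population starting body condition mix: 0.691·1076/1588 + 0.309·54/212 = 0.547.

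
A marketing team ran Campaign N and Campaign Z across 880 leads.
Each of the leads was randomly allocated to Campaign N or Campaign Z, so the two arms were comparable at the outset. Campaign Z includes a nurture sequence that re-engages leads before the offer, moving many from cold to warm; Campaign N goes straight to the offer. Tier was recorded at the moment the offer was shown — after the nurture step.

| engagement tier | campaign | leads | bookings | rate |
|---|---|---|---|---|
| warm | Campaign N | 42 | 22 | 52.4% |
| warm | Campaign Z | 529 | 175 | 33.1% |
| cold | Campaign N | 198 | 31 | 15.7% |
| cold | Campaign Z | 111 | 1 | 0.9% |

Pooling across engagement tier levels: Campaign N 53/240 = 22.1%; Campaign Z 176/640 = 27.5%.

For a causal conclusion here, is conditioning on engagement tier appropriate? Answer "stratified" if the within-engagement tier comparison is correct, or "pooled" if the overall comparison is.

Engagement tier lies on the pathway campaign → engagement tier → outcome, so adjusting for it blocks the indirect effect. For the total causal effect of campaign, use the unadjusted pooled rates.
Pooled: Campaign N 22.1% vs Campaign Z 27.5%; Campaign Z is higher overall.

pooled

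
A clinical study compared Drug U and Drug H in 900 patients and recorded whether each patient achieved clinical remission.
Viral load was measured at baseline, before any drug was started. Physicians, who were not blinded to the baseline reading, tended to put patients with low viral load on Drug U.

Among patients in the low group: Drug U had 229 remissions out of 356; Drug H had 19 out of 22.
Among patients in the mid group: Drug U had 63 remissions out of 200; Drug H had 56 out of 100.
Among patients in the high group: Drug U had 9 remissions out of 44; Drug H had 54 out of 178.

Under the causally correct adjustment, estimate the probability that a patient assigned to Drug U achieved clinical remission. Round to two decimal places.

0.43

Viral load differs across drugs for reasons unrelated to any effect of the drug itself, and it separately predicts the outcome — a classic confounder. We must compare within viral load levels.
Standardising Drug U to the population viral load mix: 0.420·229/356 + 0.333·63/200 + 0.247·9/44 = 0.426.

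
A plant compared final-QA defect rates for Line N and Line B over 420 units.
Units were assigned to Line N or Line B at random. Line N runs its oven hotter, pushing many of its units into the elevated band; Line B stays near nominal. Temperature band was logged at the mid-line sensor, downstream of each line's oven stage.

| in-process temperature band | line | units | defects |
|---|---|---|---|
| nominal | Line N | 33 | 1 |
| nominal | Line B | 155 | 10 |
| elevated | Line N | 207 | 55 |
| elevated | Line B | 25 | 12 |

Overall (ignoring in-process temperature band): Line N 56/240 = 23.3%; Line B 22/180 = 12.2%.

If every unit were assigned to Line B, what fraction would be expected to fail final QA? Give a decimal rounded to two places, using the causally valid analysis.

0.12

The in-process temperature band-specific comparison favours Line N throughout, but the pooled figures favour Line B. The question is whether to condition on in-process temperature band.
Stratifying would compare lines among units the lines themselves sorted into in-process temperature band groups — a form of selection on an intermediate. The unconditioned pooled rates give the total causal effect.
So P(outcome | do(Line B)) is just the pooled rate for Line B: 22/180 = 0.122.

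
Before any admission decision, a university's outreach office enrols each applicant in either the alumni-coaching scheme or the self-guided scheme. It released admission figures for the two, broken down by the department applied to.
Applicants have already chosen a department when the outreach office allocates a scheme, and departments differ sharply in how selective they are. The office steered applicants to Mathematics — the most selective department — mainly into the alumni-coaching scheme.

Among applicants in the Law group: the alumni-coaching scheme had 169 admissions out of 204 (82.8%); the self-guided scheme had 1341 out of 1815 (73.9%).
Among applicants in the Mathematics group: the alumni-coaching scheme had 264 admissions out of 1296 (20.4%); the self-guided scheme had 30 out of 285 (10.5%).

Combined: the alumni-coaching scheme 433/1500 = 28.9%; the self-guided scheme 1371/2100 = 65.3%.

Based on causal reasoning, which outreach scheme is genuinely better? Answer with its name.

the alumni-coaching scheme

the alumni-coaching scheme is higher inside every department stratum but the self-guided scheme is higher in aggregate. Whether to stratify depends on how department relates to the outreach scheme.
Department is set before the outreach scheme has any effect — it is not caused by the outreach scheme — and it independently drives the outcome. That makes it a confounder, so the causal comparison is within department levels.
Within each level — Law: 82.8% vs 73.9%; Mathematics: 20.4% vs 10.5% — the alumni-coaching scheme is higher every time.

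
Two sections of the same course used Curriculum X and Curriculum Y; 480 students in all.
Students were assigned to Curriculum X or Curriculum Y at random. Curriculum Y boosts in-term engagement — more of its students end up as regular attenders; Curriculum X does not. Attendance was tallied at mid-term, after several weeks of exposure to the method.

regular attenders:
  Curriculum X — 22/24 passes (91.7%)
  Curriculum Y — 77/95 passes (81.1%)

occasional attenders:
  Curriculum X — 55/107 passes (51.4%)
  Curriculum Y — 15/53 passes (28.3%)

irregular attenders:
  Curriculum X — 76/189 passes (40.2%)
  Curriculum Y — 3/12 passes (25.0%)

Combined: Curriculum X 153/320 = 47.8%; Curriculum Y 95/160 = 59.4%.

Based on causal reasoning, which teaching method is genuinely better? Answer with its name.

The stratified and pooled comparisons disagree (Curriculum X wins within each mid-term attendance; Curriculum Y wins overall), so the answer turns on the causal role of mid-term attendance.
Because the teaching method influences mid-term attendance, mid-term attendance is a post-treatment mediator, not a confounder. Stratifying on it would bias the estimate; the causal effect is the crude pooled difference.
Pooled: Curriculum X 47.8% vs Curriculum Y 59.4%; Curriculum Y is higher overall.

Curriculum Y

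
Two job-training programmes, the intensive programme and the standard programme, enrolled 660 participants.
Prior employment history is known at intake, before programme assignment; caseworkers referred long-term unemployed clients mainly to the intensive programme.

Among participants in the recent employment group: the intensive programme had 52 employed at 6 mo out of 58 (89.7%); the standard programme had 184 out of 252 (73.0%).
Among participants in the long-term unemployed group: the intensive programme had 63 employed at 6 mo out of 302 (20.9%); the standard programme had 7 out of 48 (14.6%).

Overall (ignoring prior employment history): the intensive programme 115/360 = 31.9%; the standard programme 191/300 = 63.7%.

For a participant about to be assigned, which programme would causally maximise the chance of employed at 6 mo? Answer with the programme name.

The prior employment history-specific comparison favours the intensive programme throughout, but the pooled figures favour the standard programme. The question is whether to condition on prior employment history.
Here prior employment history is a common cause — it drives both which programme a case falls under and the outcome. The crude comparison mixes populations; the stratum-specific rates are the causally relevant ones.
Within each level — recent employment: 89.7% vs 73.0%; long-term unemployed: 20.9% vs 14.6% — the intensive programme is higher every time.

the intensive programme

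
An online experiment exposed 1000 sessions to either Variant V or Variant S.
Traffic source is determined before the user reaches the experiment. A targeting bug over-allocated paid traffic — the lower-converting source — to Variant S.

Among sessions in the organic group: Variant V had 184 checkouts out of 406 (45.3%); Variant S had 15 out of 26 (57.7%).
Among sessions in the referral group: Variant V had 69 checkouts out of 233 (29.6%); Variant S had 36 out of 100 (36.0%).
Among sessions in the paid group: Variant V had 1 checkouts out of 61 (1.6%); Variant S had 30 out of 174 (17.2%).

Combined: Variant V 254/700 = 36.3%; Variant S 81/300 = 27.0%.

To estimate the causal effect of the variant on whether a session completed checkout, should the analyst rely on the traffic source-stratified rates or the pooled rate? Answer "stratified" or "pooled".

The traffic source-specific comparison favours Variant S throughout, but the pooled figures favour Variant V. The question is whether to condition on traffic source.
Nothing the variant does changes traffic source; the imbalance is an allocation artefact. With traffic source also predicting the outcome, the pooled figure is confounded, and the within-stratum comparison is the causal one.
Within each level — organic: 45.3% vs 57.7%; referral: 29.6% vs 36.0%; paid: 1.6% vs 17.2% — Variant S is higher every time.

stratified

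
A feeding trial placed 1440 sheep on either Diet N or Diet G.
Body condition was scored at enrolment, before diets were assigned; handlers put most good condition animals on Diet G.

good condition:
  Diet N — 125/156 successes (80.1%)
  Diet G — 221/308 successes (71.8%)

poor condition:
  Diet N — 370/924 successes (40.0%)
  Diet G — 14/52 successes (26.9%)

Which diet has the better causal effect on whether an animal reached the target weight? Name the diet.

Diet N

Within every starting body condition level Diet N has the higher rate, yet pooled Diet G does — Simpson's reversal.
Starting body condition is set before the diet has any effect — it is not caused by the diet — and it independently drives the outcome. That makes it a confounder, so the causal comparison is within starting body condition levels.
Within each level — good condition: 80.1% vs 71.8%; poor condition: 40.0% vs 26.9% — Diet N is higher every time.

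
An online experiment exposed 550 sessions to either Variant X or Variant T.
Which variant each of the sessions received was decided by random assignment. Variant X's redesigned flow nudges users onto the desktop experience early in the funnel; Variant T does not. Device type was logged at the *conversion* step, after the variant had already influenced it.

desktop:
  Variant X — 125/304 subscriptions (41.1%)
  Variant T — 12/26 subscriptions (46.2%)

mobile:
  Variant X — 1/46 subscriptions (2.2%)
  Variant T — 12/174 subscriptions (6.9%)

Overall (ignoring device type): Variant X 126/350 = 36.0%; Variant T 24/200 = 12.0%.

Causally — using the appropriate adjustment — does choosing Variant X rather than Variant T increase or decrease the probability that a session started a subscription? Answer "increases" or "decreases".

increases

The device type-specific comparison favours Variant T throughout, but the pooled figures favour Variant X. The question is whether to condition on device type.
Device type is downstream of the variant. One should not condition on a consequence of treatment, so the overall rates are the right comparison.
Pooled: Variant X 36.0% vs Variant T 12.0%; Variant X is higher overall.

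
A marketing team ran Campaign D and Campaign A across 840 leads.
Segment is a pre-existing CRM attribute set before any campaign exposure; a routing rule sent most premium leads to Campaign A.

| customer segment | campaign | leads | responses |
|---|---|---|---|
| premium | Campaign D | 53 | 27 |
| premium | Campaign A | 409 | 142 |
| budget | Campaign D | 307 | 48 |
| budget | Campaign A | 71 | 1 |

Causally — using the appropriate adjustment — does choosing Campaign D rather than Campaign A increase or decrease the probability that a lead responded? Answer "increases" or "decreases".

increases

Customer segment satisfies the back-door criterion: it is not a descendant of the campaign, and it blocks the spurious path from campaign to outcome. Adjusting for it (i.e., using the within-customer segment rates) gives the causal effect.
Within each level — premium: 50.9% vs 34.7%; budget: 15.6% vs 1.4% — Campaign D is higher every time.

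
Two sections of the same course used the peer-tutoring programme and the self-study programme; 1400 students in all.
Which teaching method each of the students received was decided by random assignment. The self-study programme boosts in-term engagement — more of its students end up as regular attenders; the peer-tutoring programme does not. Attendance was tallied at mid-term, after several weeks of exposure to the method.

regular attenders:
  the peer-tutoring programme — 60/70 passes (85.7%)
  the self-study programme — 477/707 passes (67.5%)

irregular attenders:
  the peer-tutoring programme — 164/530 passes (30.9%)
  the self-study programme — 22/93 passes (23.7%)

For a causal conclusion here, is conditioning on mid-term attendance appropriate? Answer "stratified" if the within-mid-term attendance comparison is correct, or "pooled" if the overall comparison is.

Within every mid-term attendance level the peer-tutoring programme has the higher rate, yet pooled the self-study programme does — Simpson's reversal.
Mid-term attendance is recorded after the teaching method and is itself shifted by it — it sits on the causal path from teaching method to outcome. Conditioning on a mediator would strip out part of the effect we want; the pooled comparison gives the total causal effect.
Pooled: the peer-tutoring programme 37.3% vs the self-study programme 62.4%; the self-study programme is higher overall.

pooled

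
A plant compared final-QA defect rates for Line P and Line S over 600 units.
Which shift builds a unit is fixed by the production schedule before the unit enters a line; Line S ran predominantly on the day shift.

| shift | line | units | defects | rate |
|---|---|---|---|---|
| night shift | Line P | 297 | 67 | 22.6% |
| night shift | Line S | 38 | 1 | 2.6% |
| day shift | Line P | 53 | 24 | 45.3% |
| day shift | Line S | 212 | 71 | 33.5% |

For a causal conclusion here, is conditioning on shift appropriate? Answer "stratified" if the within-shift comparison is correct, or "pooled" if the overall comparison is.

stratified

Here shift is a common cause — it drives both which line a case falls under and the outcome. The crude comparison mixes populations; the stratum-specific rates are the causally relevant ones.
Within each level — night shift: 22.6% vs 2.6%; day shift: 45.3% vs 33.5% — Line S is lower every time.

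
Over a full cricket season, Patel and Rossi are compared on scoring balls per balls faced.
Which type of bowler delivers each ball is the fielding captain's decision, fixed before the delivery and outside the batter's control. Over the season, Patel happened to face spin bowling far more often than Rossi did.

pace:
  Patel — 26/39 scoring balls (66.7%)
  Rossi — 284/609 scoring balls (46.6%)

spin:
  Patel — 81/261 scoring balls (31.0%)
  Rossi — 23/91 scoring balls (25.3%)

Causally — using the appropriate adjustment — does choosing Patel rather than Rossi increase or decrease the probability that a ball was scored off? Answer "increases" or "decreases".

Bowling type is set before the player has any effect — it is not caused by the player — and it independently drives the outcome. That makes it a confounder, so the causal comparison is within bowling type levels.
Within each level — pace: 66.7% vs 46.6%; spin: 31.0% vs 25.3% — Patel is higher every time.

increases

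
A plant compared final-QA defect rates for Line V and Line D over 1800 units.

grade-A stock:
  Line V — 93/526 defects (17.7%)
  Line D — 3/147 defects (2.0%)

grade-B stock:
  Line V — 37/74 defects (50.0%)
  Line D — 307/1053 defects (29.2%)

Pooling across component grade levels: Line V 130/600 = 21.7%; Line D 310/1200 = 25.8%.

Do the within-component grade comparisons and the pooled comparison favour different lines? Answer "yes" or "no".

yes

Within each component grade level (grade-A stock 17.7% vs 2.0%; grade-B stock 50.0% vs 29.2%), Line D has the lower rate every time. Pooled: 21.7% vs 25.8% — Line V has the lower rate overall. The two comparisons disagree.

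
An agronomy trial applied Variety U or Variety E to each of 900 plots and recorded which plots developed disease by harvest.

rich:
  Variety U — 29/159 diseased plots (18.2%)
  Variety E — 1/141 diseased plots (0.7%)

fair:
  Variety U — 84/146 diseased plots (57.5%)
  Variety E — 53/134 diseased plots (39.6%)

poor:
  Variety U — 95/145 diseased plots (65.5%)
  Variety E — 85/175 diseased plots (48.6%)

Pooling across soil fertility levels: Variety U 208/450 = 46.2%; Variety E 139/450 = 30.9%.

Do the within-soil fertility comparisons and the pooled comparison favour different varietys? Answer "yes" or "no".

Within each soil fertility level (rich 18.2% vs 0.7%; fair 57.5% vs 39.6%; poor 65.5% vs 48.6%), Variety E has the lower rate every time. Pooled: 46.2% vs 30.9% — Variety E has the lower rate overall. They agree.

no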